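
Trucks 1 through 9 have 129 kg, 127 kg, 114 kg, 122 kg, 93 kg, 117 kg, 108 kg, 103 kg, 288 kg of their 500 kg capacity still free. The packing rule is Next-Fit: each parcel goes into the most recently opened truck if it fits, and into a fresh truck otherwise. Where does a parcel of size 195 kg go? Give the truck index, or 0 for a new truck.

Next-Fit only looks at truck 9, which has 288 kg free.
195 kg fits there.

9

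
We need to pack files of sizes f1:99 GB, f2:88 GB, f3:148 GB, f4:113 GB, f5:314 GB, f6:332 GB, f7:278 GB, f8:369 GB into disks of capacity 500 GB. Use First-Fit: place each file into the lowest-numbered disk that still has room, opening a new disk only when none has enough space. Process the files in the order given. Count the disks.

disk 1: place f1 (99 GB), 401 GB left
disk 1: place f2 (88 GB), 313 GB left
disk 1: place f3 (148 GB), 165 GB left
disk 1: place f4 (113 GB), 52 GB left
disk 2: place f5 (314 GB), 186 GB left
disk 3: place f6 (332 GB), 168 GB left
disk 4: place f7 (278 GB), 222 GB left
disk 5: place f8 (369 GB), 131 GB left

5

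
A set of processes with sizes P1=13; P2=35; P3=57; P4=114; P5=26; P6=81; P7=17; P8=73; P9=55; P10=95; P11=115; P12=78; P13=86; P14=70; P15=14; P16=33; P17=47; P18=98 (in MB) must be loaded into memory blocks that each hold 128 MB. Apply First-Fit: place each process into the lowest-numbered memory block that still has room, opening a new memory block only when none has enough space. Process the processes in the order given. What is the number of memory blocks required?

10 memory blocks

Put P1 (13 MB) in memory block 1; 115 MB remain.
Put P2 (35 MB) in memory block 1; 80 MB remain.
Put P3 (57 MB) in memory block 1; 23 MB remain.
Put P4 (114 MB) in memory block 2; 14 MB remain.
Put P5 (26 MB) in memory block 3; 102 MB remain.
Put P6 (81 MB) in memory block 3; 21 MB remain.
Put P7 (17 MB) in memory block 1; 6 MB remain.
Put P8 (73 MB) in memory block 4; 55 MB remain.
Put P9 (55 MB) in memory block 4; 0 MB remain.
Put P10 (95 MB) in memory block 5; 33 MB remain.
Put P11 (115 MB) in memory block 6; 13 MB remain.
Put P12 (78 MB) in memory block 7; 50 MB remain.
Put P13 (86 MB) in memory block 8; 42 MB remain.
Put P14 (70 MB) in memory block 9; 58 MB remain.
Put P15 (14 MB) in memory block 2; 0 MB remain.
Put P16 (33 MB) in memory block 5; 0 MB remain.
Put P17 (47 MB) in memory block 7; 3 MB remain.
Put P18 (98 MB) in memory block 10; 30 MB remain.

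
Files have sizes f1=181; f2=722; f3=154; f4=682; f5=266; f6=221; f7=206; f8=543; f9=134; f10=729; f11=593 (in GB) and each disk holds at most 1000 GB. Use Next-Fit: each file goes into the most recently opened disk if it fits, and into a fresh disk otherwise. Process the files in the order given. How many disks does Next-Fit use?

f1 (181 GB) → disk 1 (remaining 819 GB)
f2 (722 GB) → disk 1 (remaining 97 GB)
f3 (154 GB) → disk 2 (remaining 846 GB)
f4 (682 GB) → disk 2 (remaining 164 GB)
f5 (266 GB) → disk 3 (remaining 734 GB)
f6 (221 GB) → disk 3 (remaining 513 GB)
f7 (206 GB) → disk 3 (remaining 307 GB)
f8 (543 GB) → disk 4 (remaining 457 GB)
f9 (134 GB) → disk 4 (remaining 323 GB)
f10 (729 GB) → disk 5 (remaining 271 GB)
f11 (593 GB) → disk 6 (remaining 407 GB)

6 disks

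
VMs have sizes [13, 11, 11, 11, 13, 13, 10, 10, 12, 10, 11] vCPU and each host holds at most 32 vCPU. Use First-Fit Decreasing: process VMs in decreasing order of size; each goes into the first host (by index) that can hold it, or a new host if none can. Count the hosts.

Sorted descending: 13, 13, 13, 12, 11, 11, 11, 11, 10, 10, 10.
13 vCPU → host 1 (remaining 19 vCPU)
13 vCPU → host 1 (remaining 6 vCPU)
13 vCPU → host 2 (remaining 19 vCPU)
12 vCPU → host 2 (remaining 7 vCPU)
11 vCPU → host 3 (remaining 21 vCPU)
11 vCPU → host 3 (remaining 10 vCPU)
11 vCPU → host 4 (remaining 21 vCPU)
11 vCPU → host 4 (remaining 10 vCPU)
10 vCPU → host 3 (remaining 0 vCPU)
10 vCPU → host 4 (remaining 0 vCPU)
10 vCPU → host 5 (remaining 22 vCPU)
Final hosts: [13,13] [13,12] [11,11,10] [11,11,10] [10].

5 hosts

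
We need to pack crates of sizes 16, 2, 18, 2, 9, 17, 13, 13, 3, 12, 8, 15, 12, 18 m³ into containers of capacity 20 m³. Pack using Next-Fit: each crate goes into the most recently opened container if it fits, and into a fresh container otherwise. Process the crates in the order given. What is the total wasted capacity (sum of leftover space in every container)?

42

container 1: place 16 m³, 4 m³ left
container 1: place 2 m³, 2 m³ left
container 2: place 18 m³, 2 m³ left
container 2: place 2 m³, 0 m³ left
container 3: place 9 m³, 11 m³ left
container 4: place 17 m³, 3 m³ left
container 5: place 13 m³, 7 m³ left
container 6: place 13 m³, 7 m³ left
container 6: place 3 m³, 4 m³ left
container 7: place 12 m³, 8 m³ left
container 7: place 8 m³, 0 m³ left
container 8: place 15 m³, 5 m³ left
container 9: place 12 m³, 8 m³ left
container 10: place 18 m³, 2 m³ left
10 containers × 20 m³ = 200 m³; used 158 m³; unused 42 m³.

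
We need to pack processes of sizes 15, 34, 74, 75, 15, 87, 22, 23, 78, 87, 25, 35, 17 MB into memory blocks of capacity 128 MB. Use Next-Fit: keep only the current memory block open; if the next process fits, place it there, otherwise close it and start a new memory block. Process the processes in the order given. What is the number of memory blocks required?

memory block 1: place 15 MB, 113 MB left
memory block 1: place 34 MB, 79 MB left
memory block 1: place 74 MB, 5 MB left
memory block 2: place 75 MB, 53 MB left
memory block 2: place 15 MB, 38 MB left
memory block 3: place 87 MB, 41 MB left
memory block 3: place 22 MB, 19 MB left
memory block 4: place 23 MB, 105 MB left
memory block 4: place 78 MB, 27 MB left
memory block 5: place 87 MB, 41 MB left
memory block 5: place 25 MB, 16 MB left
memory block 6: place 35 MB, 93 MB left
memory block 6: place 17 MB, 76 MB left
Final memory blocks: [15,34,74] [75,15] [87,22] [23,78] [87,25] [35,17].

6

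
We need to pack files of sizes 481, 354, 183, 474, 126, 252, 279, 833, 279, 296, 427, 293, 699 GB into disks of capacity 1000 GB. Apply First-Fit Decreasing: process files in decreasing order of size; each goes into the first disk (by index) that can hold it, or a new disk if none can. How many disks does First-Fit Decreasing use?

Sorted descending: 833, 699, 481, 474, 427, 354, 296, 293, 279, 279, 252, 183, 126.
disk 1: place 833 GB, 167 GB left
disk 2: place 699 GB, 301 GB left
disk 3: place 481 GB, 519 GB left
disk 3: place 474 GB, 45 GB left
disk 4: place 427 GB, 573 GB left
disk 4: place 354 GB, 219 GB left
disk 2: place 296 GB, 5 GB left
disk 5: place 293 GB, 707 GB left
disk 5: place 279 GB, 428 GB left
disk 5: place 279 GB, 149 GB left
disk 6: place 252 GB, 748 GB left
disk 4: place 183 GB, 36 GB left
disk 1: place 126 GB, 41 GB left

6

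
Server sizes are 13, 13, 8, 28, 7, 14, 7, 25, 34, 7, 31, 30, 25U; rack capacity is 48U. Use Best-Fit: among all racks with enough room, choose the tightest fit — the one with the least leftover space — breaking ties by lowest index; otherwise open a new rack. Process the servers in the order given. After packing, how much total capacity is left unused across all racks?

94

Put 13U in rack 1; 35U remain.
Put 13U in rack 1; 22U remain.
Put 8U in rack 1; 14U remain.
Put 28U in rack 2; 20U remain.
Put 7U in rack 1; 7U remain.
Put 14U in rack 2; 6U remain.
Put 7U in rack 1; 0U remain.
Put 25U in rack 3; 23U remain.
Put 34U in rack 4; 14U remain.
Put 7U in rack 4; 7U remain.
Put 31U in rack 5; 17U remain.
Put 30U in rack 6; 18U remain.
Put 25U in rack 7; 23U remain.
7 racks × 48U = 336U; used 242U; unused 94U.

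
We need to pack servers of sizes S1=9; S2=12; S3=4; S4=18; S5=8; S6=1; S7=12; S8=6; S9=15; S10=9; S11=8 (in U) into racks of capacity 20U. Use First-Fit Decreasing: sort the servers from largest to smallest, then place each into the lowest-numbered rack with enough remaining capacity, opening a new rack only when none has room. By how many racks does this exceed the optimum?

First-Fit Decreasing: [18,1] [15,4] [12,8] [12,8] [9,9] [6] → 6 racks.
Total size 102U; any packing needs at least ⌈102/20⌉ = 6 racks.
So 6 is already optimal.

0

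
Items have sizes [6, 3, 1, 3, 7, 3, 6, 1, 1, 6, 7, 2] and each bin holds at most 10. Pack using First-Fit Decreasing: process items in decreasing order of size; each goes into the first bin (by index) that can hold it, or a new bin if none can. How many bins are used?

Sorted descending: 7, 7, 6, 6, 6, 3, 3, 3, 2, 1, 1, 1.
7 → bin 1 (remaining 3)
7 → bin 2 (remaining 3)
6 → bin 3 (remaining 4)
6 → bin 4 (remaining 4)
6 → bin 5 (remaining 4)
3 → bin 1 (remaining 0)
3 → bin 2 (remaining 0)
3 → bin 3 (remaining 1)
2 → bin 4 (remaining 2)
1 → bin 3 (remaining 0)
1 → bin 4 (remaining 1)
1 → bin 4 (remaining 0)
Final bins: [7,3] [7,3] [6,3,1] [6,2,1,1] [6].

5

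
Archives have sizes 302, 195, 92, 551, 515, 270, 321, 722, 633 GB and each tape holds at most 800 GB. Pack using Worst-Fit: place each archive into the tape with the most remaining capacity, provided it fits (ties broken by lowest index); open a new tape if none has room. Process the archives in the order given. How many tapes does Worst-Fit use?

6 tapes

302 GB → tape 1 (remaining 498 GB)
195 GB → tape 1 (remaining 303 GB)
92 GB → tape 1 (remaining 211 GB)
551 GB → tape 2 (remaining 249 GB)
515 GB → tape 3 (remaining 285 GB)
270 GB → tape 3 (remaining 15 GB)
321 GB → tape 4 (remaining 479 GB)
722 GB → tape 5 (remaining 78 GB)
633 GB → tape 6 (remaining 167 GB)
Final tapes: [302,195,92] [551] [515,270] [321] [722] [633].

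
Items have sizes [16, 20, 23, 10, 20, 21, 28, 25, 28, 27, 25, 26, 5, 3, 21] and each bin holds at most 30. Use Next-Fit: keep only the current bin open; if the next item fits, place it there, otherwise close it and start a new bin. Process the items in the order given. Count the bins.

16 → bin 1 (remaining 14)
20 → bin 2 (remaining 10)
23 → bin 3 (remaining 7)
10 → bin 4 (remaining 20)
20 → bin 4 (remaining 0)
21 → bin 5 (remaining 9)
28 → bin 6 (remaining 2)
25 → bin 7 (remaining 5)
28 → bin 8 (remaining 2)
27 → bin 9 (remaining 3)
25 → bin 10 (remaining 5)
26 → bin 11 (remaining 4)
5 → bin 12 (remaining 25)
3 → bin 12 (remaining 22)
21 → bin 12 (remaining 1)

12 bins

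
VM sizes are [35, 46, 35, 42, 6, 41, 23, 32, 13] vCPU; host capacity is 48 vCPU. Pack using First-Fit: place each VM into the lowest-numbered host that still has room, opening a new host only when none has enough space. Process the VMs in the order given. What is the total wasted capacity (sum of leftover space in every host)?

Put 35 vCPU in host 1; 13 vCPU remain.
Put 46 vCPU in host 2; 2 vCPU remain.
Put 35 vCPU in host 3; 13 vCPU remain.
Put 42 vCPU in host 4; 6 vCPU remain.
Put 6 vCPU in host 1; 7 vCPU remain.
Put 41 vCPU in host 5; 7 vCPU remain.
Put 23 vCPU in host 6; 25 vCPU remain.
Put 32 vCPU in host 7; 16 vCPU remain.
Put 13 vCPU in host 3; 0 vCPU remain.
7 hosts × 48 vCPU = 336 vCPU; used 273 vCPU; unused 63 vCPU.

63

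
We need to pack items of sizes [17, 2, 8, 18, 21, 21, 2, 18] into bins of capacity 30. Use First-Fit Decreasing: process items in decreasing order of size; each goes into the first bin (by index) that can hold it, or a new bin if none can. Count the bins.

Sorted descending: 21, 21, 18, 18, 17, 8, 2, 2.
21 → bin 1 (remaining 9)
21 → bin 2 (remaining 9)
18 → bin 3 (remaining 12)
18 → bin 4 (remaining 12)
17 → bin 5 (remaining 13)
8 → bin 1 (remaining 1)
2 → bin 2 (remaining 7)
2 → bin 2 (remaining 5)
Final bins: [21,8] [21,2,2] [18] [18] [17].

5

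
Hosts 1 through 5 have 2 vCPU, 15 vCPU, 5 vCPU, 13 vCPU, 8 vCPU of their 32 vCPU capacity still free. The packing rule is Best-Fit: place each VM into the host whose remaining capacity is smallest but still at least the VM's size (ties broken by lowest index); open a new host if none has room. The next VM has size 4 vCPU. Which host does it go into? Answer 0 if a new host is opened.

Hosts with room: host 2 (15 vCPU), host 3 (5 vCPU), host 4 (13 vCPU), host 5 (8 vCPU).
Tightest fit is host 3 with 5 vCPU free.

3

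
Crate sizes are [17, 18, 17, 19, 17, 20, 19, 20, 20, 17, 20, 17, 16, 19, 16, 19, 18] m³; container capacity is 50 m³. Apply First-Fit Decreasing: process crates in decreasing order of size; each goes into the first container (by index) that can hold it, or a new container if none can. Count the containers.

Sorted descending: 20, 20, 20, 20, 19, 19, 19, 19, 18, 18, 17, 17, 17, 17, 17, 16, 16.
20 m³ → container 1 (remaining 30 m³)
20 m³ → container 1 (remaining 10 m³)
20 m³ → container 2 (remaining 30 m³)
20 m³ → container 2 (remaining 10 m³)
19 m³ → container 3 (remaining 31 m³)
19 m³ → container 3 (remaining 12 m³)
19 m³ → container 4 (remaining 31 m³)
19 m³ → container 4 (remaining 12 m³)
18 m³ → container 5 (remaining 32 m³)
18 m³ → container 5 (remaining 14 m³)
17 m³ → container 6 (remaining 33 m³)
17 m³ → container 6 (remaining 16 m³)
17 m³ → container 7 (remaining 33 m³)
17 m³ → container 7 (remaining 16 m³)
17 m³ → container 8 (remaining 33 m³)
16 m³ → container 6 (remaining 0 m³)
16 m³ → container 7 (remaining 0 m³)
Final containers: [20,20] [20,20] [19,19] [19,19] [18,18] [17,17,16] [17,17,16] [17].

8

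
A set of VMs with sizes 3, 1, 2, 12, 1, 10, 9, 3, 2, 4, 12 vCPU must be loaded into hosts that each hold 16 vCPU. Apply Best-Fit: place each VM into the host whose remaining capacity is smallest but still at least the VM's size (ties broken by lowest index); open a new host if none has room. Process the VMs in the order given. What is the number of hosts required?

4

3 vCPU → host 1 (remaining 13 vCPU)
1 vCPU → host 1 (remaining 12 vCPU)
2 vCPU → host 1 (remaining 10 vCPU)
12 vCPU → host 2 (remaining 4 vCPU)
1 vCPU → host 2 (remaining 3 vCPU)
10 vCPU → host 1 (remaining 0 vCPU)
9 vCPU → host 3 (remaining 7 vCPU)
3 vCPU → host 2 (remaining 0 vCPU)
2 vCPU → host 3 (remaining 5 vCPU)
4 vCPU → host 3 (remaining 1 vCPU)
12 vCPU → host 4 (remaining 4 vCPU)
Final hosts: [3,1,2,10] [12,1,3] [9,2,4] [12].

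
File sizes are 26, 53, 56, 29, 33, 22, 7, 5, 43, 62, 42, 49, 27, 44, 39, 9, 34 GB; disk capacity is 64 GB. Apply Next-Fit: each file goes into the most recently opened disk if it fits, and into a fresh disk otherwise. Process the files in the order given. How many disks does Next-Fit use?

13

26 GB → disk 1 (remaining 38 GB)
53 GB → disk 2 (remaining 11 GB)
56 GB → disk 3 (remaining 8 GB)
29 GB → disk 4 (remaining 35 GB)
33 GB → disk 4 (remaining 2 GB)
22 GB → disk 5 (remaining 42 GB)
7 GB → disk 5 (remaining 35 GB)
5 GB → disk 5 (remaining 30 GB)
43 GB → disk 6 (remaining 21 GB)
62 GB → disk 7 (remaining 2 GB)
42 GB → disk 8 (remaining 22 GB)
49 GB → disk 9 (remaining 15 GB)
27 GB → disk 10 (remaining 37 GB)
44 GB → disk 11 (remaining 20 GB)
39 GB → disk 12 (remaining 25 GB)
9 GB → disk 12 (remaining 16 GB)
34 GB → disk 13 (remaining 30 GB)
Final disks: [26] [53] [56] [29,33] [22,7,5] [43] [62] [42] [49] [27] [44] [39,9] [34].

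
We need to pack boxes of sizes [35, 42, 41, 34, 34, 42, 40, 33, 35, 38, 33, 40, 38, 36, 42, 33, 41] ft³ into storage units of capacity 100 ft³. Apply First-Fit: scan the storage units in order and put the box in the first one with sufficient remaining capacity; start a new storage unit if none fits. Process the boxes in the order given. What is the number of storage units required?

9

35 ft³ → storage unit 1 (remaining 65 ft³)
42 ft³ → storage unit 1 (remaining 23 ft³)
41 ft³ → storage unit 2 (remaining 59 ft³)
34 ft³ → storage unit 2 (remaining 25 ft³)
34 ft³ → storage unit 3 (remaining 66 ft³)
42 ft³ → storage unit 3 (remaining 24 ft³)
40 ft³ → storage unit 4 (remaining 60 ft³)
33 ft³ → storage unit 4 (remaining 27 ft³)
35 ft³ → storage unit 5 (remaining 65 ft³)
38 ft³ → storage unit 5 (remaining 27 ft³)
33 ft³ → storage unit 6 (remaining 67 ft³)
40 ft³ → storage unit 6 (remaining 27 ft³)
38 ft³ → storage unit 7 (remaining 62 ft³)
36 ft³ → storage unit 7 (remaining 26 ft³)
42 ft³ → storage unit 8 (remaining 58 ft³)
33 ft³ → storage unit 8 (remaining 25 ft³)
41 ft³ → storage unit 9 (remaining 59 ft³)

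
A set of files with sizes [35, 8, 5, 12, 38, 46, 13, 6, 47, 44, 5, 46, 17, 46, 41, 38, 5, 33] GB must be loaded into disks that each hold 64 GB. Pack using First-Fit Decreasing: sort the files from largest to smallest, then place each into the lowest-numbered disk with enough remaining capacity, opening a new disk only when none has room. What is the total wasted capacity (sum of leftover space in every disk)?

Sorted descending: 47, 46, 46, 46, 44, 41, 38, 38, 35, 33, 17, 13, 12, 8, 6, 5, 5, 5.
disk 1: place 47 GB, 17 GB left
disk 2: place 46 GB, 18 GB left
disk 3: place 46 GB, 18 GB left
disk 4: place 46 GB, 18 GB left
disk 5: place 44 GB, 20 GB left
disk 6: place 41 GB, 23 GB left
disk 7: place 38 GB, 26 GB left
disk 8: place 38 GB, 26 GB left
disk 9: place 35 GB, 29 GB left
disk 10: place 33 GB, 31 GB left
disk 1: place 17 GB, 0 GB left
disk 2: place 13 GB, 5 GB left
disk 3: place 12 GB, 6 GB left
disk 4: place 8 GB, 10 GB left
disk 3: place 6 GB, 0 GB left
disk 2: place 5 GB, 0 GB left
disk 4: place 5 GB, 5 GB left
disk 4: place 5 GB, 0 GB left
10 disks × 64 GB = 640 GB; used 485 GB; unused 155 GB.

155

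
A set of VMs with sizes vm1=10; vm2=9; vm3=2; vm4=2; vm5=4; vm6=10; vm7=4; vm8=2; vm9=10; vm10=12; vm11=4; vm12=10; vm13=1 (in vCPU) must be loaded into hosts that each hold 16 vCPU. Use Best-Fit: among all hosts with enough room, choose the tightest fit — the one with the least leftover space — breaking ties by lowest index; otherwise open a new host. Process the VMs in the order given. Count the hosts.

Put vm1 (10 vCPU) in host 1; 6 vCPU remain.
Put vm2 (9 vCPU) in host 2; 7 vCPU remain.
Put vm3 (2 vCPU) in host 1; 4 vCPU remain.
Put vm4 (2 vCPU) in host 1; 2 vCPU remain.
Put vm5 (4 vCPU) in host 2; 3 vCPU remain.
Put vm6 (10 vCPU) in host 3; 6 vCPU remain.
Put vm7 (4 vCPU) in host 3; 2 vCPU remain.
Put vm8 (2 vCPU) in host 1; 0 vCPU remain.
Put vm9 (10 vCPU) in host 4; 6 vCPU remain.
Put vm10 (12 vCPU) in host 5; 4 vCPU remain.
Put vm11 (4 vCPU) in host 5; 0 vCPU remain.
Put vm12 (10 vCPU) in host 6; 6 vCPU remain.
Put vm13 (1 vCPU) in host 3; 1 vCPU remain.
Final hosts: [10,2,2,2] [9,4] [10,4,1] [10] [12,4] [10].

6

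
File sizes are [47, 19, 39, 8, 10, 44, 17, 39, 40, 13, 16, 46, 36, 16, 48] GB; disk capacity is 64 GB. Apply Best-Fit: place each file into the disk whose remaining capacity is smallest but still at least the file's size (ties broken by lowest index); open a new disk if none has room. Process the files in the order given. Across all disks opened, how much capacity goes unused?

47 GB → disk 1 (remaining 17 GB)
19 GB → disk 2 (remaining 45 GB)
39 GB → disk 2 (remaining 6 GB)
8 GB → disk 1 (remaining 9 GB)
10 GB → disk 3 (remaining 54 GB)
44 GB → disk 3 (remaining 10 GB)
17 GB → disk 4 (remaining 47 GB)
39 GB → disk 4 (remaining 8 GB)
40 GB → disk 5 (remaining 24 GB)
13 GB → disk 5 (remaining 11 GB)
16 GB → disk 6 (remaining 48 GB)
46 GB → disk 6 (remaining 2 GB)
36 GB → disk 7 (remaining 28 GB)
16 GB → disk 7 (remaining 12 GB)
48 GB → disk 8 (remaining 16 GB)
8 disks × 64 GB = 512 GB; used 438 GB; unused 74 GB.

74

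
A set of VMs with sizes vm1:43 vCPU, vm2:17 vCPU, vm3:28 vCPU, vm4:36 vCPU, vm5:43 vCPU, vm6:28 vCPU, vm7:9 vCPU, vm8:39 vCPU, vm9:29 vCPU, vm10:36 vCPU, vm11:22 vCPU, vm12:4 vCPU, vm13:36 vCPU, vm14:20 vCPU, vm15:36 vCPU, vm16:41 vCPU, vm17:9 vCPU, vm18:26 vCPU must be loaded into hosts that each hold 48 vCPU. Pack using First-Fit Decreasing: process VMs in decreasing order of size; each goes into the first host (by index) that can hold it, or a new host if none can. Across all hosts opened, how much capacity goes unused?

74

Sorted descending: 43, 43, 41, 39, 36, 36, 36, 36, 29, 28, 28, 26, 22, 20, 17, 9, 9, 4.
host 1: place 43 vCPU, 5 vCPU left
host 2: place 43 vCPU, 5 vCPU left
host 3: place 41 vCPU, 7 vCPU left
host 4: place 39 vCPU, 9 vCPU left
host 5: place 36 vCPU, 12 vCPU left
host 6: place 36 vCPU, 12 vCPU left
host 7: place 36 vCPU, 12 vCPU left
host 8: place 36 vCPU, 12 vCPU left
host 9: place 29 vCPU, 19 vCPU left
host 10: place 28 vCPU, 20 vCPU left
host 11: place 28 vCPU, 20 vCPU left
host 12: place 26 vCPU, 22 vCPU left
host 12: place 22 vCPU, 0 vCPU left
host 10: place 20 vCPU, 0 vCPU left
host 9: place 17 vCPU, 2 vCPU left
host 4: place 9 vCPU, 0 vCPU left
host 5: place 9 vCPU, 3 vCPU left
host 1: place 4 vCPU, 1 vCPU left
12 hosts × 48 vCPU = 576 vCPU; used 502 vCPU; unused 74 vCPU.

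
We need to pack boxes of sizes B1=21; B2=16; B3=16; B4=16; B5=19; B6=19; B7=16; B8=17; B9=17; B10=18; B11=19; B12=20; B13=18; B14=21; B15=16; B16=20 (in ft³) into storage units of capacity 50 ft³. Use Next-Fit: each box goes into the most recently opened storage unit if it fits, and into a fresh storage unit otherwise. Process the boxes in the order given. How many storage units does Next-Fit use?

storage unit 1: place B1 (21 ft³), 29 ft³ left
storage unit 1: place B2 (16 ft³), 13 ft³ left
storage unit 2: place B3 (16 ft³), 34 ft³ left
storage unit 2: place B4 (16 ft³), 18 ft³ left
storage unit 3: place B5 (19 ft³), 31 ft³ left
storage unit 3: place B6 (19 ft³), 12 ft³ left
storage unit 4: place B7 (16 ft³), 34 ft³ left
storage unit 4: place B8 (17 ft³), 17 ft³ left
storage unit 4: place B9 (17 ft³), 0 ft³ left
storage unit 5: place B10 (18 ft³), 32 ft³ left
storage unit 5: place B11 (19 ft³), 13 ft³ left
storage unit 6: place B12 (20 ft³), 30 ft³ left
storage unit 6: place B13 (18 ft³), 12 ft³ left
storage unit 7: place B14 (21 ft³), 29 ft³ left
storage unit 7: place B15 (16 ft³), 13 ft³ left
storage unit 8: place B16 (20 ft³), 30 ft³ left

8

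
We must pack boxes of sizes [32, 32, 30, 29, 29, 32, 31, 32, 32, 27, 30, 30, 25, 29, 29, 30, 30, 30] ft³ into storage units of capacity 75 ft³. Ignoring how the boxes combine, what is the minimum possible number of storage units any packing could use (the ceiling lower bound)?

Total size = 32 + 32 + 30 + 29 + 29 + 32 + 31 + 32 + 32 + 27 + 30 + 30 + 25 + 29 + 29 + 30 + 30 + 30 = 539 ft³.
⌈539 / 75⌉ = 8.

8 storage units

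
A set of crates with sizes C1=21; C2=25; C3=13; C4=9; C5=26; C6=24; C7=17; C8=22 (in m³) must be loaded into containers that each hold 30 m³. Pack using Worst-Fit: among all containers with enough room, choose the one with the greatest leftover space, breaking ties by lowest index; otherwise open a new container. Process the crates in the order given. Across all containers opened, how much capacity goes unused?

53

Put C1 (21 m³) in container 1; 9 m³ remain.
Put C2 (25 m³) in container 2; 5 m³ remain.
Put C3 (13 m³) in container 3; 17 m³ remain.
Put C4 (9 m³) in container 3; 8 m³ remain.
Put C5 (26 m³) in container 4; 4 m³ remain.
Put C6 (24 m³) in container 5; 6 m³ remain.
Put C7 (17 m³) in container 6; 13 m³ remain.
Put C8 (22 m³) in container 7; 8 m³ remain.
7 containers × 30 m³ = 210 m³; used 157 m³; unused 53 m³.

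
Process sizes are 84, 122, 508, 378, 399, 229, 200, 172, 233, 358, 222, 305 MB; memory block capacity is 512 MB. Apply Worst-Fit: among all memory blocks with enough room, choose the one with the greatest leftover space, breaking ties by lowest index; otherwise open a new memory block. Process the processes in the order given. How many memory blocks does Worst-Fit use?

8

memory block 1: place 84 MB, 428 MB left
memory block 1: place 122 MB, 306 MB left
memory block 2: place 508 MB, 4 MB left
memory block 3: place 378 MB, 134 MB left
memory block 4: place 399 MB, 113 MB left
memory block 1: place 229 MB, 77 MB left
memory block 5: place 200 MB, 312 MB left
memory block 5: place 172 MB, 140 MB left
memory block 6: place 233 MB, 279 MB left
memory block 7: place 358 MB, 154 MB left
memory block 6: place 222 MB, 57 MB left
memory block 8: place 305 MB, 207 MB left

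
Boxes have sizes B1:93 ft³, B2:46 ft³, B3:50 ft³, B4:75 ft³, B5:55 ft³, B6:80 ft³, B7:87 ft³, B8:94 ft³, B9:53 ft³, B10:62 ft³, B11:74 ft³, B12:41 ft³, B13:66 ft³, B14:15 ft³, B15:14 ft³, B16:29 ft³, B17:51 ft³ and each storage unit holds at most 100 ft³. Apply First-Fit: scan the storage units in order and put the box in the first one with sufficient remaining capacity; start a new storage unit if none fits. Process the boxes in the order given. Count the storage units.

12

Put B1 (93 ft³) in storage unit 1; 7 ft³ remain.
Put B2 (46 ft³) in storage unit 2; 54 ft³ remain.
Put B3 (50 ft³) in storage unit 2; 4 ft³ remain.
Put B4 (75 ft³) in storage unit 3; 25 ft³ remain.
Put B5 (55 ft³) in storage unit 4; 45 ft³ remain.
Put B6 (80 ft³) in storage unit 5; 20 ft³ remain.
Put B7 (87 ft³) in storage unit 6; 13 ft³ remain.
Put B8 (94 ft³) in storage unit 7; 6 ft³ remain.
Put B9 (53 ft³) in storage unit 8; 47 ft³ remain.
Put B10 (62 ft³) in storage unit 9; 38 ft³ remain.
Put B11 (74 ft³) in storage unit 10; 26 ft³ remain.
Put B12 (41 ft³) in storage unit 4; 4 ft³ remain.
Put B13 (66 ft³) in storage unit 11; 34 ft³ remain.
Put B14 (15 ft³) in storage unit 3; 10 ft³ remain.
Put B15 (14 ft³) in storage unit 5; 6 ft³ remain.
Put B16 (29 ft³) in storage unit 8; 18 ft³ remain.
Put B17 (51 ft³) in storage unit 12; 49 ft³ remain.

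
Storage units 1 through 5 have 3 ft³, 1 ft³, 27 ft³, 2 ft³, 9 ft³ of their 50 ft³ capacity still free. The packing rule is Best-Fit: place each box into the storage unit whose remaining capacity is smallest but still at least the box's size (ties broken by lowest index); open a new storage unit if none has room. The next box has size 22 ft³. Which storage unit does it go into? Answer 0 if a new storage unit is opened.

3

Storage units with room: storage unit 3 (27 ft³).
Tightest fit is storage unit 3 with 27 ft³ free.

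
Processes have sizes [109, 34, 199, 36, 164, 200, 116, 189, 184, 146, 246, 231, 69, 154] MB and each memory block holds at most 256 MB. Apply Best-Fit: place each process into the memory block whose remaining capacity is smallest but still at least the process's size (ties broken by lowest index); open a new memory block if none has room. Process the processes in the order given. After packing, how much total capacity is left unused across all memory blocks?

739

memory block 1: place 109 MB, 147 MB left
memory block 1: place 34 MB, 113 MB left
memory block 2: place 199 MB, 57 MB left
memory block 2: place 36 MB, 21 MB left
memory block 3: place 164 MB, 92 MB left
memory block 4: place 200 MB, 56 MB left
memory block 5: place 116 MB, 140 MB left
memory block 6: place 189 MB, 67 MB left
memory block 7: place 184 MB, 72 MB left
memory block 8: place 146 MB, 110 MB left
memory block 9: place 246 MB, 10 MB left
memory block 10: place 231 MB, 25 MB left
memory block 7: place 69 MB, 3 MB left
memory block 11: place 154 MB, 102 MB left
11 memory blocks × 256 MB = 2816 MB; used 2077 MB; unused 739 MB.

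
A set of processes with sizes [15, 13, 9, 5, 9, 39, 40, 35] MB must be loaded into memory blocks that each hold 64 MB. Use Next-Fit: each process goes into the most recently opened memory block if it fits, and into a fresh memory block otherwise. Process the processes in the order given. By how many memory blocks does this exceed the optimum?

1

Next-Fit: [15,13,9,5,9] [39] [40] [35] → 4 memory blocks.
Total size 165 MB; any packing needs at least ⌈165/64⌉ = 3 memory blocks.
An optimal packing achieves that bound: [40,15,9] [39,13,9] [35,5] → 3 memory blocks.
Excess: 4 − 3 = 1.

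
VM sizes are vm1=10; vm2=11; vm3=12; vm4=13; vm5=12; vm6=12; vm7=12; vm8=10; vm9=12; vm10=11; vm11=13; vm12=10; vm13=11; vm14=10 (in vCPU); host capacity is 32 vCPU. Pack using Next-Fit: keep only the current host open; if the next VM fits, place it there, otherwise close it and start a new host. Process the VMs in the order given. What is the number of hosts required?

vm1 (10 vCPU) → host 1 (remaining 22 vCPU)
vm2 (11 vCPU) → host 1 (remaining 11 vCPU)
vm3 (12 vCPU) → host 2 (remaining 20 vCPU)
vm4 (13 vCPU) → host 2 (remaining 7 vCPU)
vm5 (12 vCPU) → host 3 (remaining 20 vCPU)
vm6 (12 vCPU) → host 3 (remaining 8 vCPU)
vm7 (12 vCPU) → host 4 (remaining 20 vCPU)
vm8 (10 vCPU) → host 4 (remaining 10 vCPU)
vm9 (12 vCPU) → host 5 (remaining 20 vCPU)
vm10 (11 vCPU) → host 5 (remaining 9 vCPU)
vm11 (13 vCPU) → host 6 (remaining 19 vCPU)
vm12 (10 vCPU) → host 6 (remaining 9 vCPU)
vm13 (11 vCPU) → host 7 (remaining 21 vCPU)
vm14 (10 vCPU) → host 7 (remaining 11 vCPU)

7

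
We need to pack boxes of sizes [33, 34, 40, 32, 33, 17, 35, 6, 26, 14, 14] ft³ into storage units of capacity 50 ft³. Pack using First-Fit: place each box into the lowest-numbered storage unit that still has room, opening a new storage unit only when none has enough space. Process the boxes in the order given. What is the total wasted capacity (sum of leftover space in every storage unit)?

33 ft³ → storage unit 1 (remaining 17 ft³)
34 ft³ → storage unit 2 (remaining 16 ft³)
40 ft³ → storage unit 3 (remaining 10 ft³)
32 ft³ → storage unit 4 (remaining 18 ft³)
33 ft³ → storage unit 5 (remaining 17 ft³)
17 ft³ → storage unit 1 (remaining 0 ft³)
35 ft³ → storage unit 6 (remaining 15 ft³)
6 ft³ → storage unit 2 (remaining 10 ft³)
26 ft³ → storage unit 7 (remaining 24 ft³)
14 ft³ → storage unit 4 (remaining 4 ft³)
14 ft³ → storage unit 5 (remaining 3 ft³)
7 storage units × 50 ft³ = 350 ft³; used 284 ft³; unused 66 ft³.

66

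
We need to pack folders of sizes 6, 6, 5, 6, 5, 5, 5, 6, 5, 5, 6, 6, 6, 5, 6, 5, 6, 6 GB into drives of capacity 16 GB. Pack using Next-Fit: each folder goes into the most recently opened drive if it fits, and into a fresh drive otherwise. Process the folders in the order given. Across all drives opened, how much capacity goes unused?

drive 1: place 6 GB, 10 GB left
drive 1: place 6 GB, 4 GB left
drive 2: place 5 GB, 11 GB left
drive 2: place 6 GB, 5 GB left
drive 2: place 5 GB, 0 GB left
drive 3: place 5 GB, 11 GB left
drive 3: place 5 GB, 6 GB left
drive 3: place 6 GB, 0 GB left
drive 4: place 5 GB, 11 GB left
drive 4: place 5 GB, 6 GB left
drive 4: place 6 GB, 0 GB left
drive 5: place 6 GB, 10 GB left
drive 5: place 6 GB, 4 GB left
drive 6: place 5 GB, 11 GB left
drive 6: place 6 GB, 5 GB left
drive 6: place 5 GB, 0 GB left
drive 7: place 6 GB, 10 GB left
drive 7: place 6 GB, 4 GB left
7 drives × 16 GB = 112 GB; used 100 GB; unused 12 GB.

12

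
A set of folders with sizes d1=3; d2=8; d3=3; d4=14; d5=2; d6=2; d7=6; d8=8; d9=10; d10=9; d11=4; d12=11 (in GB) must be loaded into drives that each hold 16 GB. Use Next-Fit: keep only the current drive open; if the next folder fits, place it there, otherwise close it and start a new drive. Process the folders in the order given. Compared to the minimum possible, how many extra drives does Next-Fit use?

Next-Fit: [3,8,3] [14,2] [2,6,8] [10] [9,4] [11] → 6 drives.
Total size 80 GB; any packing needs at least ⌈80/16⌉ = 5 drives.
An optimal packing achieves that bound: [14,2] [11,3,2] [10,6] [9,4,3] [8,8] → 5 drives.
Excess: 6 − 5 = 1.

1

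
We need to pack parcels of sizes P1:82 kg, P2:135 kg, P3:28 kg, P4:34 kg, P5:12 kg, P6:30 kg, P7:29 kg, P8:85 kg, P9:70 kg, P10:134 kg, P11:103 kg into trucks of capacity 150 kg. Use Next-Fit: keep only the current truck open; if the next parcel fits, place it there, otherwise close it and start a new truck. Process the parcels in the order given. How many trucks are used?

Put P1 (82 kg) in truck 1; 68 kg remain.
Put P2 (135 kg) in truck 2; 15 kg remain.
Put P3 (28 kg) in truck 3; 122 kg remain.
Put P4 (34 kg) in truck 3; 88 kg remain.
Put P5 (12 kg) in truck 3; 76 kg remain.
Put P6 (30 kg) in truck 3; 46 kg remain.
Put P7 (29 kg) in truck 3; 17 kg remain.
Put P8 (85 kg) in truck 4; 65 kg remain.
Put P9 (70 kg) in truck 5; 80 kg remain.
Put P10 (134 kg) in truck 6; 16 kg remain.
Put P11 (103 kg) in truck 7; 47 kg remain.
Final trucks: [82] [135] [28,34,12,30,29] [85] [70] [134] [103].

7 trucks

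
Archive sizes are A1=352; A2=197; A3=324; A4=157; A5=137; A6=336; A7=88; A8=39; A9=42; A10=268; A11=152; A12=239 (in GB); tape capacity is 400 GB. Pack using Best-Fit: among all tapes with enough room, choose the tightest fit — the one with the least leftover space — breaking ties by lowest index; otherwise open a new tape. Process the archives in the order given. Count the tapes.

Put A1 (352 GB) in tape 1; 48 GB remain.
Put A2 (197 GB) in tape 2; 203 GB remain.
Put A3 (324 GB) in tape 3; 76 GB remain.
Put A4 (157 GB) in tape 2; 46 GB remain.
Put A5 (137 GB) in tape 4; 263 GB remain.
Put A6 (336 GB) in tape 5; 64 GB remain.
Put A7 (88 GB) in tape 4; 175 GB remain.
Put A8 (39 GB) in tape 2; 7 GB remain.
Put A9 (42 GB) in tape 1; 6 GB remain.
Put A10 (268 GB) in tape 6; 132 GB remain.
Put A11 (152 GB) in tape 4; 23 GB remain.
Put A12 (239 GB) in tape 7; 161 GB remain.
Final tapes: [352,42] [197,157,39] [324] [137,88,152] [336] [268] [239].

7 tapes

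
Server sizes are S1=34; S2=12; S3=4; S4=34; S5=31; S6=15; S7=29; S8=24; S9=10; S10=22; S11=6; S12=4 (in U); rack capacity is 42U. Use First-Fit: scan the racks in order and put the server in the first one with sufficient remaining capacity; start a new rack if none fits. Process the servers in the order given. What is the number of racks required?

7

rack 1: place S1 (34U), 8U left
rack 2: place S2 (12U), 30U left
rack 1: place S3 (4U), 4U left
rack 3: place S4 (34U), 8U left
rack 4: place S5 (31U), 11U left
rack 2: place S6 (15U), 15U left
rack 5: place S7 (29U), 13U left
rack 6: place S8 (24U), 18U left
rack 2: place S9 (10U), 5U left
rack 7: place S10 (22U), 20U left
rack 3: place S11 (6U), 2U left
rack 1: place S12 (4U), 0U left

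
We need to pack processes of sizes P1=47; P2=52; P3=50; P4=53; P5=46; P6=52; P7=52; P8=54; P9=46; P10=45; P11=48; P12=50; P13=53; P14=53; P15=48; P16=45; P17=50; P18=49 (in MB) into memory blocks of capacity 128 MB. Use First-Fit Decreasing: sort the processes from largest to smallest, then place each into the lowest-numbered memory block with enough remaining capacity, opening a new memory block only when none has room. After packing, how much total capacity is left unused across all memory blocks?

Sorted descending: 54, 53, 53, 53, 52, 52, 52, 50, 50, 50, 49, 48, 48, 47, 46, 46, 45, 45.
Put 54 MB in memory block 1; 74 MB remain.
Put 53 MB in memory block 1; 21 MB remain.
Put 53 MB in memory block 2; 75 MB remain.
Put 53 MB in memory block 2; 22 MB remain.
Put 52 MB in memory block 3; 76 MB remain.
Put 52 MB in memory block 3; 24 MB remain.
Put 52 MB in memory block 4; 76 MB remain.
Put 50 MB in memory block 4; 26 MB remain.
Put 50 MB in memory block 5; 78 MB remain.
Put 50 MB in memory block 5; 28 MB remain.
Put 49 MB in memory block 6; 79 MB remain.
Put 48 MB in memory block 6; 31 MB remain.
Put 48 MB in memory block 7; 80 MB remain.
Put 47 MB in memory block 7; 33 MB remain.
Put 46 MB in memory block 8; 82 MB remain.
Put 46 MB in memory block 8; 36 MB remain.
Put 45 MB in memory block 9; 83 MB remain.
Put 45 MB in memory block 9; 38 MB remain.
9 memory blocks × 128 MB = 1152 MB; used 893 MB; unused 259 MB.

259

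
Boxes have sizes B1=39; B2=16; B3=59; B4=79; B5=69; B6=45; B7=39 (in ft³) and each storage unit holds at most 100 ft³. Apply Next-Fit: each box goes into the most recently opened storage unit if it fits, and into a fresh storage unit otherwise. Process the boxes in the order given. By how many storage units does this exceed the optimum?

Next-Fit: [39,16] [59] [79] [69] [45,39] → 5 storage units.
Total size 346 ft³; any packing needs at least ⌈346/100⌉ = 4 storage units.
An optimal packing achieves that bound: [79,16] [69] [59,39] [45,39] → 4 storage units.
Excess: 5 − 4 = 1.

1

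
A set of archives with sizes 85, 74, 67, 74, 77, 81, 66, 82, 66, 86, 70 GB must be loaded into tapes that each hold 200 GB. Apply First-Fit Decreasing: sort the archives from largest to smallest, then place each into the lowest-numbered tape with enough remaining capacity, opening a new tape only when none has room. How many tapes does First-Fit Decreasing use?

5 tapes

Sorted descending: 86, 85, 82, 81, 77, 74, 74, 70, 67, 66, 66.
86 GB → tape 1 (remaining 114 GB)
85 GB → tape 1 (remaining 29 GB)
82 GB → tape 2 (remaining 118 GB)
81 GB → tape 2 (remaining 37 GB)
77 GB → tape 3 (remaining 123 GB)
74 GB → tape 3 (remaining 49 GB)
74 GB → tape 4 (remaining 126 GB)
70 GB → tape 4 (remaining 56 GB)
67 GB → tape 5 (remaining 133 GB)
66 GB → tape 5 (remaining 67 GB)
66 GB → tape 5 (remaining 1 GB)
Final tapes: [86,85] [82,81] [77,74] [74,70] [67,66,66].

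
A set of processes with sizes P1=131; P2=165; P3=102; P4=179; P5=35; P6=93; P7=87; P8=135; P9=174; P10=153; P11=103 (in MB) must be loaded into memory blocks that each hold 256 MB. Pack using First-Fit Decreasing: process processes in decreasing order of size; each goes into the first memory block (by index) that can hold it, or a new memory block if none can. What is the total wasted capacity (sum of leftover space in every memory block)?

Sorted descending: 179, 174, 165, 153, 135, 131, 103, 102, 93, 87, 35.
memory block 1: place 179 MB, 77 MB left
memory block 2: place 174 MB, 82 MB left
memory block 3: place 165 MB, 91 MB left
memory block 4: place 153 MB, 103 MB left
memory block 5: place 135 MB, 121 MB left
memory block 6: place 131 MB, 125 MB left
memory block 4: place 103 MB, 0 MB left
memory block 5: place 102 MB, 19 MB left
memory block 6: place 93 MB, 32 MB left
memory block 3: place 87 MB, 4 MB left
memory block 1: place 35 MB, 42 MB left
6 memory blocks × 256 MB = 1536 MB; used 1357 MB; unused 179 MB.

179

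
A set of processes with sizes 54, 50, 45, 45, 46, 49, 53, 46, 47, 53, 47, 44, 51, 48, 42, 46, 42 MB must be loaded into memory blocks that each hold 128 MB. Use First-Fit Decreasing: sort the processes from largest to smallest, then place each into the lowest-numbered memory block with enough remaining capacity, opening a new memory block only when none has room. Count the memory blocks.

8

Sorted descending: 54, 53, 53, 51, 50, 49, 48, 47, 47, 46, 46, 46, 45, 45, 44, 42, 42.
Put 54 MB in memory block 1; 74 MB remain.
Put 53 MB in memory block 1; 21 MB remain.
Put 53 MB in memory block 2; 75 MB remain.
Put 51 MB in memory block 2; 24 MB remain.
Put 50 MB in memory block 3; 78 MB remain.
Put 49 MB in memory block 3; 29 MB remain.
Put 48 MB in memory block 4; 80 MB remain.
Put 47 MB in memory block 4; 33 MB remain.
Put 47 MB in memory block 5; 81 MB remain.
Put 46 MB in memory block 5; 35 MB remain.
Put 46 MB in memory block 6; 82 MB remain.
Put 46 MB in memory block 6; 36 MB remain.
Put 45 MB in memory block 7; 83 MB remain.
Put 45 MB in memory block 7; 38 MB remain.
Put 44 MB in memory block 8; 84 MB remain.
Put 42 MB in memory block 8; 42 MB remain.
Put 42 MB in memory block 8; 0 MB remain.
Final memory blocks: [54,53] [53,51] [50,49] [48,47] [47,46] [46,46] [45,45] [44,42,42].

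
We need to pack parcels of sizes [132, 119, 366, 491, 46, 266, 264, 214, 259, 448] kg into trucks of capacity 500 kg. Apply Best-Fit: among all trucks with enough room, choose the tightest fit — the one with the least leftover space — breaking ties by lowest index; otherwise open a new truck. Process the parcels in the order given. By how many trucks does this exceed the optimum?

Best-Fit: [132,119] [366,46] [491] [266,214] [264] [259] [448] → 7 trucks.
Total size 2605 kg; any packing needs at least ⌈2605/500⌉ = 6 trucks.
An optimal packing achieves that bound: [491] [448,46] [366,132] [266,214] [264,119] [259] → 6 trucks.
Excess: 7 − 6 = 1.

1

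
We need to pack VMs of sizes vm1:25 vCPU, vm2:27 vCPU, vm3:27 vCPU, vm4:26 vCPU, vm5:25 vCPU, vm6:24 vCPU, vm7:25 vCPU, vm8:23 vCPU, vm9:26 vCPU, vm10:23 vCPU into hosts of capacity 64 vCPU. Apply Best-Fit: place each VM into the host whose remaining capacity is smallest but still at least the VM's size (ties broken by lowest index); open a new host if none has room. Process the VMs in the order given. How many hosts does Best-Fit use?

Put vm1 (25 vCPU) in host 1; 39 vCPU remain.
Put vm2 (27 vCPU) in host 1; 12 vCPU remain.
Put vm3 (27 vCPU) in host 2; 37 vCPU remain.
Put vm4 (26 vCPU) in host 2; 11 vCPU remain.
Put vm5 (25 vCPU) in host 3; 39 vCPU remain.
Put vm6 (24 vCPU) in host 3; 15 vCPU remain.
Put vm7 (25 vCPU) in host 4; 39 vCPU remain.
Put vm8 (23 vCPU) in host 4; 16 vCPU remain.
Put vm9 (26 vCPU) in host 5; 38 vCPU remain.
Put vm10 (23 vCPU) in host 5; 15 vCPU remain.

5 hosts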